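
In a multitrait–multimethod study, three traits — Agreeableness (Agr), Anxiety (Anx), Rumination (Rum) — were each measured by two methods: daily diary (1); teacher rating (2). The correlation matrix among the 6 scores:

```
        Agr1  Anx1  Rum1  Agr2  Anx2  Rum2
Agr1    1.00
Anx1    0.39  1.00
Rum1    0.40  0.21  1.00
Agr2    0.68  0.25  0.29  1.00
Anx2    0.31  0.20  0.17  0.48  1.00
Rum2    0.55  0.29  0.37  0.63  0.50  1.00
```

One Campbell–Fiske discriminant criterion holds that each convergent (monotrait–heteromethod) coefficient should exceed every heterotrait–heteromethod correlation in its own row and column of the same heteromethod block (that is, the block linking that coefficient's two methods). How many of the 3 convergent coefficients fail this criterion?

2

Each convergent coefficient versus the relevant comparison correlations:
Agr (methods 1·2): 0.68 vs {0.31, 0.25, 0.55, 0.29} → pass.
Anx (methods 1·2): 0.20 vs {0.25, 0.31, 0.29, 0.17} → fail.
Rum (methods 1·2): 0.37 vs {0.29, 0.55, 0.17, 0.29} → fail.
2 of 3 fail.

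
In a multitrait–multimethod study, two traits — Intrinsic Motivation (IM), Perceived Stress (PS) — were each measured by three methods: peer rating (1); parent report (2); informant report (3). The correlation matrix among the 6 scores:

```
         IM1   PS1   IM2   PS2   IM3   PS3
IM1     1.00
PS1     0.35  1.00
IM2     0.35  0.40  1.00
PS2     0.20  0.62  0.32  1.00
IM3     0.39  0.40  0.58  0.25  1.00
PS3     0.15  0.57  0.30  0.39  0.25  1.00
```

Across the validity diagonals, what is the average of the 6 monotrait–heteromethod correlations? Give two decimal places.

0.48

Convergent values: 0.35, 0.39, 0.58, 0.62, 0.57, 0.39; mean = 2.90/6 = 0.48.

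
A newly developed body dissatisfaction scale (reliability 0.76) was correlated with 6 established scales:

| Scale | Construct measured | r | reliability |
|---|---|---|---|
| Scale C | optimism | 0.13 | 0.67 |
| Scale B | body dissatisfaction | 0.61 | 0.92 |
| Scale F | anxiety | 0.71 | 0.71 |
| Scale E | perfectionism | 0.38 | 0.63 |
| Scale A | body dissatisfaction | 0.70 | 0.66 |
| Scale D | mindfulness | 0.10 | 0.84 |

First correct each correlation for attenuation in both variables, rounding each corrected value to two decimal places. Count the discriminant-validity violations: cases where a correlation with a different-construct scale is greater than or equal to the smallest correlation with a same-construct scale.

1

Disattenuated r (r / √(r_scale · r_new)):
  Scale C (disc): 0.13 / √(0.67·0.76) = 0.18
  Scale B (conv): 0.61 / √(0.92·0.76) = 0.73
  Scale F (disc): 0.71 / √(0.71·0.76) = 0.97
  Scale E (disc): 0.38 / √(0.63·0.76) = 0.55
  Scale A (conv): 0.70 / √(0.66·0.76) = 0.99
  Scale D (disc): 0.10 / √(0.84·0.76) = 0.13
Smallest convergent = 0.73. Discriminant values: 0.18, 0.97, 0.55, 0.13; count ≥ 0.73 → 1.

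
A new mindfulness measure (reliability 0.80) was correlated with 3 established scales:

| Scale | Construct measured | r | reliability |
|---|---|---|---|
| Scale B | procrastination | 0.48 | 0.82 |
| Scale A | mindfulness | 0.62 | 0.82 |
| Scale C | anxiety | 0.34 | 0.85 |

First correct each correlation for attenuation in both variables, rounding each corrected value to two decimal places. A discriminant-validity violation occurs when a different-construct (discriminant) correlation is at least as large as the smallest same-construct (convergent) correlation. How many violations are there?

Disattenuated r (r / √(r_scale · r_new)):
  Scale B (disc): 0.48 / √(0.82·0.80) = 0.59
  Scale A (conv): 0.62 / √(0.82·0.80) = 0.77
  Scale C (disc): 0.34 / √(0.85·0.80) = 0.41
Smallest convergent = 0.77. Discriminant values: 0.59, 0.41; count ≥ 0.77 → 0.

0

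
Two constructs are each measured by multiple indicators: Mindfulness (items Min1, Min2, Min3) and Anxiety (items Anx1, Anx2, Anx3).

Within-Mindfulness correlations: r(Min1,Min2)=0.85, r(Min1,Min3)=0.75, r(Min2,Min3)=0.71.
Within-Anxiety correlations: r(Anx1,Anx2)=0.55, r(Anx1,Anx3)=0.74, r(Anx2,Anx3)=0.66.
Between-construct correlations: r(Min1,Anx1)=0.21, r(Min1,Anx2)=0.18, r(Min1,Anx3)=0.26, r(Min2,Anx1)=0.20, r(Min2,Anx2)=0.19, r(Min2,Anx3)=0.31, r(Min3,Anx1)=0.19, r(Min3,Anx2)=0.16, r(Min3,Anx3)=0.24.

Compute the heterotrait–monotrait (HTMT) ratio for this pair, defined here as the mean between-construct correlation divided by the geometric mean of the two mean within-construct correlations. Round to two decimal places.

Mean heterotrait r = 1.94/9 = 0.2156.
Mean within-Min = 2.31/3 = 0.7700; mean within-Anx = 1.95/3 = 0.6500.
Geometric mean = √(0.7700 × 0.6500) = 0.7075.
HTMT = 0.2156 / 0.7075 = 0.30.

0.30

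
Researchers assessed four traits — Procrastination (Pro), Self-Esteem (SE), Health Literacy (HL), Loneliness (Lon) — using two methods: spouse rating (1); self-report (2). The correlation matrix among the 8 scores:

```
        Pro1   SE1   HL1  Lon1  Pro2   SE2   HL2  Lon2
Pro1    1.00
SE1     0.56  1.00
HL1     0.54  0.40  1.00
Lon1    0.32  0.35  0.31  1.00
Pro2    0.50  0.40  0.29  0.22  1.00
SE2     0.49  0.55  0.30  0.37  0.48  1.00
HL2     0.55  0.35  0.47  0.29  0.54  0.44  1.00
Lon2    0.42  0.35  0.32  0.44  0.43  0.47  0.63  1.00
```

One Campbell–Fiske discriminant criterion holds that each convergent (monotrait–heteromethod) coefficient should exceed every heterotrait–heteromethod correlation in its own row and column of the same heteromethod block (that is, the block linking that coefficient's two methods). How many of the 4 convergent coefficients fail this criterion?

Checking each validity diagonal entry against its comparison values:
Pro (methods 1·2): 0.50 vs {0.49, 0.40, 0.55, 0.29, 0.42, 0.22} → fail.
SE (methods 1·2): 0.55 vs {0.40, 0.49, 0.35, 0.30, 0.35, 0.37} → pass.
HL (methods 1·2): 0.47 vs {0.29, 0.55, 0.30, 0.35, 0.32, 0.29} → fail.
Lon (methods 1·2): 0.44 vs {0.22, 0.42, 0.37, 0.35, 0.29, 0.32} → pass.
2 of 4 fail.

2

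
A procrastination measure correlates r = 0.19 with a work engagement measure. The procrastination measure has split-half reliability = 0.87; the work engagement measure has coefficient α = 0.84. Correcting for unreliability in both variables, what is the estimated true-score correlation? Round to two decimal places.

0.22

r_true = r_obs / √(r_xx · r_yy) = 0.19 / √(0.87 × 0.84) = 0.19 / √0.7308 = 0.19 / 0.8549 ≈ 0.22.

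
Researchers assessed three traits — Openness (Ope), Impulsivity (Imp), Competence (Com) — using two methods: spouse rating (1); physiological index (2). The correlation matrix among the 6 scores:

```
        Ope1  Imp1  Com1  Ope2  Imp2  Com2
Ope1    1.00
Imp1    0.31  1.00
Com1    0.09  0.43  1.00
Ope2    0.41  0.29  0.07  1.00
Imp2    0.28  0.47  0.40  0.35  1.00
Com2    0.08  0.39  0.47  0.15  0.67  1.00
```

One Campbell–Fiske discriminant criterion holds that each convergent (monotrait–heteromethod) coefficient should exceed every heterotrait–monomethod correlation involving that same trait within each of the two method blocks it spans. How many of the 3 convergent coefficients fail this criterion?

Checking each validity diagonal entry against its comparison values:
Ope (methods 1·2): 0.41 vs {0.31, 0.35, 0.09, 0.15} → pass.
Imp (methods 1·2): 0.47 vs {0.31, 0.35, 0.43, 0.67} → fail.
Com (methods 1·2): 0.47 vs {0.09, 0.15, 0.43, 0.67} → fail.
2 of 3 fail.

2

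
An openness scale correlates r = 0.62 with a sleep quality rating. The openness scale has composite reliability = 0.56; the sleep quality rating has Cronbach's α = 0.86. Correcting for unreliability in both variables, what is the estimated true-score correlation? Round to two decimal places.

r_true = r_obs / √(r_xx · r_yy) = 0.62 / √(0.56 × 0.86) = 0.62 / √0.4816 = 0.62 / 0.6940 ≈ 0.89.

0.89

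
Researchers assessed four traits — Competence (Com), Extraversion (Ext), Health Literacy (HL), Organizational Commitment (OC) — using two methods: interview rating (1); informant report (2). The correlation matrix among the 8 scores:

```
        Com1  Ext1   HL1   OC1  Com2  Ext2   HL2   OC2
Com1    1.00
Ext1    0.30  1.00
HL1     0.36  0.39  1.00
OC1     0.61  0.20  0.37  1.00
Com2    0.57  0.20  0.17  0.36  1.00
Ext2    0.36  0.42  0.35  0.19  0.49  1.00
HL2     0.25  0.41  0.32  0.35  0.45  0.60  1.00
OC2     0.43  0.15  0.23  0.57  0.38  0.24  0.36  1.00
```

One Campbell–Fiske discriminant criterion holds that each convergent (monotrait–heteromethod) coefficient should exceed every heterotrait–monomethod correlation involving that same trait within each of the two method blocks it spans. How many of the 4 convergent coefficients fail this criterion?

4

Checking each validity diagonal entry against its comparison values:
Com (methods 1·2): 0.57 vs {0.30, 0.49, 0.36, 0.45, 0.61, 0.38} → fail.
Ext (methods 1·2): 0.42 vs {0.30, 0.49, 0.39, 0.60, 0.20, 0.24} → fail.
HL (methods 1·2): 0.32 vs {0.36, 0.45, 0.39, 0.60, 0.37, 0.36} → fail.
OC (methods 1·2): 0.57 vs {0.61, 0.38, 0.20, 0.24, 0.37, 0.36} → fail.
4 of 4 fail.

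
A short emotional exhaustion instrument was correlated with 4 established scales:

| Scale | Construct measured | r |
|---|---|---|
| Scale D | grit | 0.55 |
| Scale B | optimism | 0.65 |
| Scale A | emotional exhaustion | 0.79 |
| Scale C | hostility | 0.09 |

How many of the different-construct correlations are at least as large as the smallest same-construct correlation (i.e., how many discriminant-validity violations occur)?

Convergent (same construct = emotional exhaustion): Scale A.
Smallest convergent = 0.79. Discriminant values: 0.55, 0.65, 0.09; count ≥ 0.79 → 0.

0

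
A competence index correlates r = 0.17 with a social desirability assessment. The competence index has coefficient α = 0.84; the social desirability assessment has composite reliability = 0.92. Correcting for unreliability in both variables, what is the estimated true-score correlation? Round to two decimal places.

0.19

r_true = r_obs / √(r_xx · r_yy) = 0.17 / √(0.84 × 0.92) = 0.17 / √0.7728 = 0.17 / 0.8791 ≈ 0.19.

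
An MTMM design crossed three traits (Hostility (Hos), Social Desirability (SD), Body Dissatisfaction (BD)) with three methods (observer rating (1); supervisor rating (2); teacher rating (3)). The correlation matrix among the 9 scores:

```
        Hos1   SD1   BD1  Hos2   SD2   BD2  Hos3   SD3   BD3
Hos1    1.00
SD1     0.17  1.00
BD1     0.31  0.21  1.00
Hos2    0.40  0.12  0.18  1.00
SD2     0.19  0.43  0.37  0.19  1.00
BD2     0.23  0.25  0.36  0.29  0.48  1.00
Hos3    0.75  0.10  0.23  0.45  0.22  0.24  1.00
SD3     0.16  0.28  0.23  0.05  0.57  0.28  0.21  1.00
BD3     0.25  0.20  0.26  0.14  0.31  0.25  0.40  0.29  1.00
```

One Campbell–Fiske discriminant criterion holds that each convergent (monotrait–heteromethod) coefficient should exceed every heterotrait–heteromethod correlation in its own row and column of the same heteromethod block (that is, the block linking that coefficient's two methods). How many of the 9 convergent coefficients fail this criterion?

2

Each convergent coefficient versus the relevant comparison correlations:
Hos (methods 1·2): 0.40 vs {0.19, 0.12, 0.23, 0.18} → pass.
Hos (methods 1·3): 0.75 vs {0.16, 0.10, 0.25, 0.23} → pass.
Hos (methods 2·3): 0.45 vs {0.05, 0.22, 0.14, 0.24} → pass.
SD (methods 1·2): 0.43 vs {0.12, 0.19, 0.25, 0.37} → pass.
SD (methods 1·3): 0.28 vs {0.10, 0.16, 0.20, 0.23} → pass.
SD (methods 2·3): 0.57 vs {0.22, 0.05, 0.31, 0.28} → pass.
BD (methods 1·2): 0.36 vs {0.18, 0.23, 0.37, 0.25} → fail.
BD (methods 1·3): 0.26 vs {0.23, 0.25, 0.23, 0.20} → pass.
BD (methods 2·3): 0.25 vs {0.24, 0.14, 0.28, 0.31} → fail.
2 of 9 fail.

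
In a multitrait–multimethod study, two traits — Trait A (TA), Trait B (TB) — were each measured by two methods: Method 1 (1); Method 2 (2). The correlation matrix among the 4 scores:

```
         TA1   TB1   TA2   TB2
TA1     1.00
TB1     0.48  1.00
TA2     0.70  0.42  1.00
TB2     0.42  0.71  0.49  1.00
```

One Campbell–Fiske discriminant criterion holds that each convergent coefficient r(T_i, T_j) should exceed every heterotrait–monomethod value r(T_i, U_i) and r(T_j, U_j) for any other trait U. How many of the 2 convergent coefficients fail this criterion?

Checking each validity diagonal entry against its comparison values:
TA (methods 1·2): 0.70 vs {0.48, 0.49} → pass.
TB (methods 1·2): 0.71 vs {0.48, 0.49} → pass.
0 of 2 fail.

0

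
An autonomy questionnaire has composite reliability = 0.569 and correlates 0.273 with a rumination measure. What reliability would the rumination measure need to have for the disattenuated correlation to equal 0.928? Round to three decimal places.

0.152

r_true = r_obs / √(r_xx · r_yy) ⇒ 0.928 = 0.273 / √(0.569 · r_yy).
√(0.569 · r_yy) = 0.273 / 0.928 = 0.2942; 0.569 · r_yy = 0.0866; r_yy = 0.0866 / 0.569 ≈ 0.152.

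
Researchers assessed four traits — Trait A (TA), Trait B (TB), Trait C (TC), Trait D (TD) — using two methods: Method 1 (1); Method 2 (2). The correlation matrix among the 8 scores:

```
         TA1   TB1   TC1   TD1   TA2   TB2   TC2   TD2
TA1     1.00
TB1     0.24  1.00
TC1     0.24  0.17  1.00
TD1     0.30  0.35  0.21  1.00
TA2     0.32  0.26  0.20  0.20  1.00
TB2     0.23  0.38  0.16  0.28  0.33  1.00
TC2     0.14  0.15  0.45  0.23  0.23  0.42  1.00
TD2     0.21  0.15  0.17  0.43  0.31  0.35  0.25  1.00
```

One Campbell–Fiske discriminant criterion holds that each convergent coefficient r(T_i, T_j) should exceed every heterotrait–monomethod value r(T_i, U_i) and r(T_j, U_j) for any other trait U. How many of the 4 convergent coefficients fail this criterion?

Checking each validity diagonal entry against its comparison values:
TA (methods 1·2): 0.32 vs {0.24, 0.33, 0.24, 0.23, 0.30, 0.31} → fail.
TB (methods 1·2): 0.38 vs {0.24, 0.33, 0.17, 0.42, 0.35, 0.35} → fail.
TC (methods 1·2): 0.45 vs {0.24, 0.23, 0.17, 0.42, 0.21, 0.25} → pass.
TD (methods 1·2): 0.43 vs {0.30, 0.31, 0.35, 0.35, 0.21, 0.25} → pass.
2 of 4 fail.

2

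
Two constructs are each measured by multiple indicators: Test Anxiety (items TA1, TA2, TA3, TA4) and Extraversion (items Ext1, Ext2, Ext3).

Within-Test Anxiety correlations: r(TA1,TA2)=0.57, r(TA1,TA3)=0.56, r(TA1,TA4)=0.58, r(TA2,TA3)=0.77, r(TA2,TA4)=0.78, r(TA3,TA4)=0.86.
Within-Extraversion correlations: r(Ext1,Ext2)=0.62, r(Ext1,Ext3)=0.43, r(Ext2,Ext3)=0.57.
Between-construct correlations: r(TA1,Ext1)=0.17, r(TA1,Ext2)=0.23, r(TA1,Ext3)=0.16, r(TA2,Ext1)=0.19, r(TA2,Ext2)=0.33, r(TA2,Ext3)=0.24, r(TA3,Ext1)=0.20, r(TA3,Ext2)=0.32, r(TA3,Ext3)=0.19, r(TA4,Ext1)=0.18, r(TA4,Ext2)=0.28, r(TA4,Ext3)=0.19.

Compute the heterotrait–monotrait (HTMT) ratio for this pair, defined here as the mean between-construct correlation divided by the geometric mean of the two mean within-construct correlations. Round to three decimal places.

0.367

Mean between = 2.68/12 = 0.2233.
Mean within-TA = 4.12/6 = 0.6867; mean within-Ext = 1.62/3 = 0.5400.
Geometric mean = √(0.6867 × 0.5400) = 0.6089.
HTMT = 0.2233 / 0.6089 = 0.367.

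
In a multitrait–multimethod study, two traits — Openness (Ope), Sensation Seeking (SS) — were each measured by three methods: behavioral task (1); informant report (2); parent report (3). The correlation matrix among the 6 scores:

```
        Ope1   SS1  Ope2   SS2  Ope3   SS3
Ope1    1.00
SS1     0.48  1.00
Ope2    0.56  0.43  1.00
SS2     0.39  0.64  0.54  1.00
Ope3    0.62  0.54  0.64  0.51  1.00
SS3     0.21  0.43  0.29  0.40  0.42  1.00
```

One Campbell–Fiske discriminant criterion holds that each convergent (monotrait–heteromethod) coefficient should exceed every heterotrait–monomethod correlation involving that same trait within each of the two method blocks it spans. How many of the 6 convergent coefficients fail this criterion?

Each convergent coefficient versus the relevant comparison correlations:
Ope (methods 1·2): 0.56 vs {0.48, 0.54} → pass.
Ope (methods 1·3): 0.62 vs {0.48, 0.42} → pass.
Ope (methods 2·3): 0.64 vs {0.54, 0.42} → pass.
SS (methods 1·2): 0.64 vs {0.48, 0.54} → pass.
SS (methods 1·3): 0.43 vs {0.48, 0.42} → fail.
SS (methods 2·3): 0.40 vs {0.54, 0.42} → fail.
2 of 6 fail.

2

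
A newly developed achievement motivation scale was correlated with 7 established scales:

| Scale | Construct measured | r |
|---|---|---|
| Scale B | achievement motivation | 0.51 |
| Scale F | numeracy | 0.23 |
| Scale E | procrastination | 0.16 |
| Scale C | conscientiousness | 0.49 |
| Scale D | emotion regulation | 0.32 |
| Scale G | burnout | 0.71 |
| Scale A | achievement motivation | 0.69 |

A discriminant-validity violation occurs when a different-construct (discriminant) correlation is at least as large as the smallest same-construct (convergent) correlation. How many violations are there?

1

Convergent (same construct = achievement motivation): Scale B, Scale A.
Smallest convergent = 0.51. Discriminant values: 0.23, 0.16, 0.49, 0.32, 0.71; count ≥ 0.51 → 1.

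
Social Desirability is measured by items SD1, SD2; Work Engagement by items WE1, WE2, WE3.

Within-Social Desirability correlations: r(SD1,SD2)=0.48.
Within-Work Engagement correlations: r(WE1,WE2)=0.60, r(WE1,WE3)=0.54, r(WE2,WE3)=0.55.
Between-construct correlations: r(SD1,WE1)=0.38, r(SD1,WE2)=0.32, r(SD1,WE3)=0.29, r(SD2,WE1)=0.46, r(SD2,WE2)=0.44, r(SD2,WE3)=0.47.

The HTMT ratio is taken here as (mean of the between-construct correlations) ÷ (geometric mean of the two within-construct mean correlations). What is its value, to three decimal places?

Mean between = 2.36/6 = 0.3933.
Mean within-SD = 0.48/1 = 0.4800; mean within-WE = 1.69/3 = 0.5633.
Geometric mean = √(0.4800 × 0.5633) = 0.5200.
HTMT = 0.3933 / 0.5200 = 0.756.

0.756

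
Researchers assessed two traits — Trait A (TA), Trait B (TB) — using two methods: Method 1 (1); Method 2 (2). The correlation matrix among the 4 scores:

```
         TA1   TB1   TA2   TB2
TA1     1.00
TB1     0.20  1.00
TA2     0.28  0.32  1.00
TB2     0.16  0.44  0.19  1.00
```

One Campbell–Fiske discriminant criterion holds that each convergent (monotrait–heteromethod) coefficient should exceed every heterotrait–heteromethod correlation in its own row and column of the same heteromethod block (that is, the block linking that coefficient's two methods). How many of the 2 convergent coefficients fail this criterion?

Convergent coefficients and their comparison sets:
TA (methods 1·2): 0.28 vs {0.16, 0.32} → fail.
TB (methods 1·2): 0.44 vs {0.32, 0.16} → pass.
1 of 2 fail.

1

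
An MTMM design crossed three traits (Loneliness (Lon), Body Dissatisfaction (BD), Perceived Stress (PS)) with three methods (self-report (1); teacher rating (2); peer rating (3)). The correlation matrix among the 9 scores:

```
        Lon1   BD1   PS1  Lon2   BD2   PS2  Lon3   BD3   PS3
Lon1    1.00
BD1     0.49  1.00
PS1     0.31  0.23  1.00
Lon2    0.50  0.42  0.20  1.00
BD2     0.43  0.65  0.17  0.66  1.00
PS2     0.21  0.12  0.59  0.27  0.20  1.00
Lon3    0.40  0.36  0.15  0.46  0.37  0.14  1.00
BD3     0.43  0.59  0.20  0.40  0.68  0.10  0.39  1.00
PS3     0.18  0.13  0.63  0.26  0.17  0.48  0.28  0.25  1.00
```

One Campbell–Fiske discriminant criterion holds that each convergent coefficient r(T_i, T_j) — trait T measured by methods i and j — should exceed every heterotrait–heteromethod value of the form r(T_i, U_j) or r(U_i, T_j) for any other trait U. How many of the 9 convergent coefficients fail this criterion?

Checking each validity diagonal entry against its comparison values:
Lon (methods 1·2): 0.50 vs {0.43, 0.42, 0.21, 0.20} → pass.
Lon (methods 1·3): 0.40 vs {0.43, 0.36, 0.18, 0.15} → fail.
Lon (methods 2·3): 0.46 vs {0.40, 0.37, 0.26, 0.14} → pass.
BD (methods 1·2): 0.65 vs {0.42, 0.43, 0.12, 0.17} → pass.
BD (methods 1·3): 0.59 vs {0.36, 0.43, 0.13, 0.20} → pass.
BD (methods 2·3): 0.68 vs {0.37, 0.40, 0.17, 0.10} → pass.
PS (methods 1·2): 0.59 vs {0.20, 0.21, 0.17, 0.12} → pass.
PS (methods 1·3): 0.63 vs {0.15, 0.18, 0.20, 0.13} → pass.
PS (methods 2·3): 0.48 vs {0.14, 0.26, 0.10, 0.17} → pass.
1 of 9 fail.

1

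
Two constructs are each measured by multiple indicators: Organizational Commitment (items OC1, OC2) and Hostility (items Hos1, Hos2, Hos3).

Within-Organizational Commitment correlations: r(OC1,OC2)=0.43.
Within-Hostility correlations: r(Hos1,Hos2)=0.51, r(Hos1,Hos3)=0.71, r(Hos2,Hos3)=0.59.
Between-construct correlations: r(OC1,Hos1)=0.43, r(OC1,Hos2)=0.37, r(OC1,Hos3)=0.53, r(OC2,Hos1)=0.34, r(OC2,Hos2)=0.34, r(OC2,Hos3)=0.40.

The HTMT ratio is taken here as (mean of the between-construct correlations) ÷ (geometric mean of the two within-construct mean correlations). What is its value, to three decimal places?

0.789

Mean between = 2.41/6 = 0.4017.
Mean within-OC = 0.43/1 = 0.4300; mean within-Hos = 1.81/3 = 0.6033.
Geometric mean = √(0.4300 × 0.6033) = 0.5093.
HTMT = 0.4017 / 0.5093 = 0.789.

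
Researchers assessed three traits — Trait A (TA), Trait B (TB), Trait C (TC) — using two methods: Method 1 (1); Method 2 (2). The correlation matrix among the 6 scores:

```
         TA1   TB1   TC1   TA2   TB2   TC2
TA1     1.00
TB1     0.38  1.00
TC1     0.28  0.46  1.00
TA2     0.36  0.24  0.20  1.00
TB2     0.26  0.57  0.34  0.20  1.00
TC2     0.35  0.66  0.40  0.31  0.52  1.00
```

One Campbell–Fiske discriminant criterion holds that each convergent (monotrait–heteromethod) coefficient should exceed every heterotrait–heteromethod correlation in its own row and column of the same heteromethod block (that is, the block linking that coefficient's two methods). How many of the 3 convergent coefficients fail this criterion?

Checking each validity diagonal entry against its comparison values:
TA (methods 1·2): 0.36 vs {0.26, 0.24, 0.35, 0.20} → pass.
TB (methods 1·2): 0.57 vs {0.24, 0.26, 0.66, 0.34} → fail.
TC (methods 1·2): 0.40 vs {0.20, 0.35, 0.34, 0.66} → fail.
2 of 3 fail.

2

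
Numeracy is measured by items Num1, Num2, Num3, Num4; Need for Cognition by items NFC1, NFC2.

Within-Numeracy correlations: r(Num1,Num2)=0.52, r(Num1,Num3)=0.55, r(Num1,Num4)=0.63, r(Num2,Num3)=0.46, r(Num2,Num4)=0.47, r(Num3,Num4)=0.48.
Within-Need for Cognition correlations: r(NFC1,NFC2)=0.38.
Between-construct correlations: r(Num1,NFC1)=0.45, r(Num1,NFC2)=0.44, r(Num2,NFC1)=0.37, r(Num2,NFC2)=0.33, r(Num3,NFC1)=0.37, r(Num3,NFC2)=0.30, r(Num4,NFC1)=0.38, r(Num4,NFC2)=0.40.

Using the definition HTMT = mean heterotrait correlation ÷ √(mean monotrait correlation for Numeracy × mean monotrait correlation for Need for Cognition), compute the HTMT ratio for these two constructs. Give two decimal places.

0.86

Mean between = 3.04/8 = 0.3800.
Mean within-Num = 3.11/6 = 0.5183; mean within-NFC = 0.38/1 = 0.3800.
Geometric mean = √(0.5183 × 0.3800) = 0.4438.
HTMT = 0.3800 / 0.4438 = 0.86.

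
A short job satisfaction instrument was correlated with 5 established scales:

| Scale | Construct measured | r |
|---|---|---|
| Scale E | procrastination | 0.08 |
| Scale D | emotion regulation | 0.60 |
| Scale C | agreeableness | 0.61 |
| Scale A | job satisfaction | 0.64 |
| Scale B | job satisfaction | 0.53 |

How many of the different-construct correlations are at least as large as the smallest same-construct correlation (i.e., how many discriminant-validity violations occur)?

Convergent (same construct = job satisfaction): Scale A, Scale B.
Smallest convergent = 0.53. Discriminant values: 0.08, 0.60, 0.61; count ≥ 0.53 → 2.

2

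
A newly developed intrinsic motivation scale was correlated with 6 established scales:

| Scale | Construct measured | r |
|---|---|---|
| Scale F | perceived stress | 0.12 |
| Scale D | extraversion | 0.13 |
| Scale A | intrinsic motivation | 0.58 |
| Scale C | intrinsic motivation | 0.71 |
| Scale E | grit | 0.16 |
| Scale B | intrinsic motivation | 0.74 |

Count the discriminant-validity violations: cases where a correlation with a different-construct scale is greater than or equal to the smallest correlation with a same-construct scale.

0

Convergent (same construct = intrinsic motivation): Scale A, Scale C, Scale B.
Smallest convergent = 0.58. Discriminant values: 0.12, 0.13, 0.16; count ≥ 0.58 → 0.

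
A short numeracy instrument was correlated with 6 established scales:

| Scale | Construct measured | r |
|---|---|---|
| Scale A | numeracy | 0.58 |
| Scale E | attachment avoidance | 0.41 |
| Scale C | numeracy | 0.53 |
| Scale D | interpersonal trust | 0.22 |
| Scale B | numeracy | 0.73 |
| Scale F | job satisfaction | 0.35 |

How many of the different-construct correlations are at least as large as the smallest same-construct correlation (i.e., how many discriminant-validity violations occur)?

Convergent (same construct = numeracy): Scale A, Scale C, Scale B.
Smallest convergent = 0.53. Discriminant values: 0.41, 0.22, 0.35; count ≥ 0.53 → 0.

0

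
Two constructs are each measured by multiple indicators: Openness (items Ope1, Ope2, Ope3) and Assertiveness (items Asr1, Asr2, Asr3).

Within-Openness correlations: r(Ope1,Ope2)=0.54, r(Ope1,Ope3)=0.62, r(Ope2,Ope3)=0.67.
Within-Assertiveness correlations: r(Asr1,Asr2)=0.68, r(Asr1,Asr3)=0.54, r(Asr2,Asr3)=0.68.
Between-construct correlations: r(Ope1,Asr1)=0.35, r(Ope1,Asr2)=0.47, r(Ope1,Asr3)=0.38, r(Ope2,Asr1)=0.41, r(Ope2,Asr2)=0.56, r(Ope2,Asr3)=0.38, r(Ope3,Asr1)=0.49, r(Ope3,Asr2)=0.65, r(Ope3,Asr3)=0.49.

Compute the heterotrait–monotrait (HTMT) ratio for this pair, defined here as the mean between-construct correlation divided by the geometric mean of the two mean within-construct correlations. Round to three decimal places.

Mean between = 4.18/9 = 0.4644.
Mean within-Ope = 1.83/3 = 0.6100; mean within-Asr = 1.90/3 = 0.6333.
Geometric mean = √(0.6100 × 0.6333) = 0.6215.
HTMT = 0.4644 / 0.6215 = 0.747.

0.747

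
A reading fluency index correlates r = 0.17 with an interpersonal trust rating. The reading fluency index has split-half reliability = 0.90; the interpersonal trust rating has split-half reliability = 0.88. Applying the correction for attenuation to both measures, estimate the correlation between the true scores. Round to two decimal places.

r_true = r_obs / √(r_xx · r_yy) = 0.17 / √(0.90 × 0.88) = 0.17 / √0.7920 = 0.17 / 0.8899 ≈ 0.19.

0.19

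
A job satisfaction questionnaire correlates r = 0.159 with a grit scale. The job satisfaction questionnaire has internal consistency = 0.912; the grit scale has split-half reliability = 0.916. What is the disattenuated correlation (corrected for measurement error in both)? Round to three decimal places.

0.174

r_true = r_obs / √(r_xx · r_yy) = 0.159 / √(0.912 × 0.916) = 0.159 / √0.835392 = 0.159 / 0.9140 ≈ 0.174.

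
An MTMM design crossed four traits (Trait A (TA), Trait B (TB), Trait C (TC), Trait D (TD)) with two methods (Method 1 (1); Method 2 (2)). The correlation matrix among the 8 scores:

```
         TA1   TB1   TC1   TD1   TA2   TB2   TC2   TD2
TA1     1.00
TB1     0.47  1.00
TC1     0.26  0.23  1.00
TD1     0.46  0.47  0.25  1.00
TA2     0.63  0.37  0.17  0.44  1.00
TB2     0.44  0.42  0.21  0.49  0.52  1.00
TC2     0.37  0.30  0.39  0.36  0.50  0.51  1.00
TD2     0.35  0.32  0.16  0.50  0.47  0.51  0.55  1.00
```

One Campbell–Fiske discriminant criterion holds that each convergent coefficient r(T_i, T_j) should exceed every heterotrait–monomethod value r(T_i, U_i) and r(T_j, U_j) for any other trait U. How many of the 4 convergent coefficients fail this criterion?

3

Each convergent coefficient versus the relevant comparison correlations:
TA (methods 1·2): 0.63 vs {0.47, 0.52, 0.26, 0.50, 0.46, 0.47} → pass.
TB (methods 1·2): 0.42 vs {0.47, 0.52, 0.23, 0.51, 0.47, 0.51} → fail.
TC (methods 1·2): 0.39 vs {0.26, 0.50, 0.23, 0.51, 0.25, 0.55} → fail.
TD (methods 1·2): 0.50 vs {0.46, 0.47, 0.47, 0.51, 0.25, 0.55} → fail.
3 of 4 fail.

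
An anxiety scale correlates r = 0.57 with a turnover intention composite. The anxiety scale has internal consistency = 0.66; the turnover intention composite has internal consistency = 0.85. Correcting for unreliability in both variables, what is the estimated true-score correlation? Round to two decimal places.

r_true = r_obs / √(r_xx · r_yy) = 0.57 / √(0.66 × 0.85) = 0.57 / √0.5610 = 0.57 / 0.7490 ≈ 0.76.

0.76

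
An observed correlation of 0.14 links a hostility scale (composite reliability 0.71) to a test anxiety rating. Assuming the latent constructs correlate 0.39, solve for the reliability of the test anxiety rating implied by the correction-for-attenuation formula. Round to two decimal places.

r_true = r_obs / √(r_xx · r_yy) ⇒ 0.39 = 0.14 / √(0.71 · r_yy).
√(0.71 · r_yy) = 0.14 / 0.39 = 0.3590; 0.71 · r_yy = 0.1289; r_yy = 0.1289 / 0.71 ≈ 0.18.

0.18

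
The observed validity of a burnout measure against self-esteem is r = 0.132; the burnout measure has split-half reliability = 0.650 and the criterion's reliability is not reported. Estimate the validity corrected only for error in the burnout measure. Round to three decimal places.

0.164

Single correction: r_c = r_obs / √r_xx = 0.132 / √0.650 = 0.132 / 0.8062 ≈ 0.164.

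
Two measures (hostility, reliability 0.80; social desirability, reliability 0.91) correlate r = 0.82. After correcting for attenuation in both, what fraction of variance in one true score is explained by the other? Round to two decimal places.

Disattenuated r = 0.82 / √(0.80 × 0.91) = 0.82 / 0.8532 = 0.9611.
Shared true-score variance = 0.9611² = 0.9237 ≈ 0.92.

0.92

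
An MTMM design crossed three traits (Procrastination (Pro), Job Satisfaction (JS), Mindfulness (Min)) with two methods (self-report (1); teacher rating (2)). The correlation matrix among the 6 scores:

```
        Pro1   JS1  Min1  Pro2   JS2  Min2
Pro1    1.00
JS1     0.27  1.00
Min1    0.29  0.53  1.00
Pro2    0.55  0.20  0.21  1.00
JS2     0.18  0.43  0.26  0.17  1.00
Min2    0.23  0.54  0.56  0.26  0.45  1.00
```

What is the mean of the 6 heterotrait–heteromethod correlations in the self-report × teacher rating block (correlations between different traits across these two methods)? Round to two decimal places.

HTHM values (method 1 × method 2): 0.18, 0.23, 0.20, 0.54, 0.21, 0.26; mean = 1.62/6 = 0.27.

0.27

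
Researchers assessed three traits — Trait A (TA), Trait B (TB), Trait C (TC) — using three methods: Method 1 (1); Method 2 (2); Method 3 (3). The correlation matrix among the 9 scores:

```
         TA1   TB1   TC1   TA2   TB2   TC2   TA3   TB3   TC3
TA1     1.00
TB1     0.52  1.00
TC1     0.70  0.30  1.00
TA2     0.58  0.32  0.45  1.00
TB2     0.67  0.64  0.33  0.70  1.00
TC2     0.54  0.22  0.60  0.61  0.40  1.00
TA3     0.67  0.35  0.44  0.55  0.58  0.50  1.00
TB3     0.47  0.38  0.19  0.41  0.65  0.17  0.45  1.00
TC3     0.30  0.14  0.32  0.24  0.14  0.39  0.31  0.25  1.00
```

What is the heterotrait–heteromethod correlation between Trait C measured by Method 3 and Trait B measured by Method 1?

Different traits and methods: r(TC3, TB1) = 0.14.

0.14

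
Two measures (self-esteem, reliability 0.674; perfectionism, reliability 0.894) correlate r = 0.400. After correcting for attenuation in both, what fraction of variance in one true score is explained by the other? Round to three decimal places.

0.266

Disattenuated r = 0.400 / √(0.674 × 0.894) = 0.400 / 0.7762 = 0.5153.
Shared true-score variance = 0.5153² = 0.2655 ≈ 0.266.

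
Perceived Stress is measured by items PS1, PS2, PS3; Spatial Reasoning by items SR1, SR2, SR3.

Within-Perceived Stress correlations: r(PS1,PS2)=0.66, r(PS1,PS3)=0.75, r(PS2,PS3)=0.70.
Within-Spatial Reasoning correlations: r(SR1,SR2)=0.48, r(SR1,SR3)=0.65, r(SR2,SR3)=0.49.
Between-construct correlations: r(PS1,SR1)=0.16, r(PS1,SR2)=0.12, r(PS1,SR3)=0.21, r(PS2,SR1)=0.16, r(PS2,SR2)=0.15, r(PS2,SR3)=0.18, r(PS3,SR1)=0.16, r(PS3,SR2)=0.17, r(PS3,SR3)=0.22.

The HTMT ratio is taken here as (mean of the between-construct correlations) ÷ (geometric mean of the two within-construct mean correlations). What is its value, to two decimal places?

Mean heterotrait r = 1.53/9 = 0.1700.
Mean within-PS = 2.11/3 = 0.7033; mean within-SR = 1.62/3 = 0.5400.
Geometric mean = √(0.7033 × 0.5400) = 0.6163.
HTMT = 0.1700 / 0.6163 = 0.28.

0.28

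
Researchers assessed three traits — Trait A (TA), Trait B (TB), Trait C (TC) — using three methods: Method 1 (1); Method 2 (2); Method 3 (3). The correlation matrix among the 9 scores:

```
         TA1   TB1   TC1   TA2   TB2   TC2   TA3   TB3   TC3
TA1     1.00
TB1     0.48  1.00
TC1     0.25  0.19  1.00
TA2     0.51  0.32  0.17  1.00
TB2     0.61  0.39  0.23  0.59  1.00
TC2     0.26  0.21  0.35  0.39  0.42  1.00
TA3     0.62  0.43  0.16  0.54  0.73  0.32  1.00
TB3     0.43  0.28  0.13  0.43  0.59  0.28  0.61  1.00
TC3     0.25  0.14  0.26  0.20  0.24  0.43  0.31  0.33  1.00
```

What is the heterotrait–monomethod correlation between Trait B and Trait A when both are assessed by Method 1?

0.48

Different traits, same method: r(TB1, TA1) = 0.48.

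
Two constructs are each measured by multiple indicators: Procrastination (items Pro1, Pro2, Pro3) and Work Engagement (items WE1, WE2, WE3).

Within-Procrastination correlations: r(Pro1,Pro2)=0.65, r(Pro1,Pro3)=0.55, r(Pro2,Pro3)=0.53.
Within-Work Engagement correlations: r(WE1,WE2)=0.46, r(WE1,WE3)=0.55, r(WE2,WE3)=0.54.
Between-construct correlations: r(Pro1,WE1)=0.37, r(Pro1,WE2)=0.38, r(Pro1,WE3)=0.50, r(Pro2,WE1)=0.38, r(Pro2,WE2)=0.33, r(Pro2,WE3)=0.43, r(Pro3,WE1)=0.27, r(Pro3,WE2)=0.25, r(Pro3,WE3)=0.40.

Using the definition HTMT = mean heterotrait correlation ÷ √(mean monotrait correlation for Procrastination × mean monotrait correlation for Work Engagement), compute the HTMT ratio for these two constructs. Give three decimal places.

Mean heterotrait r = 3.31/9 = 0.3678.
Mean within-Pro = 1.73/3 = 0.5767; mean within-WE = 1.55/3 = 0.5167.
Geometric mean = √(0.5767 × 0.5167) = 0.5459.
HTMT = 0.3678 / 0.5459 = 0.674.

0.674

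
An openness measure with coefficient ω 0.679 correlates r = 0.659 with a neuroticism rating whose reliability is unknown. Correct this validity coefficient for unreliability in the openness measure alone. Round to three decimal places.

0.800

Single correction: r_c = r_obs / √r_xx = 0.659 / √0.679 = 0.659 / 0.8240 ≈ 0.800.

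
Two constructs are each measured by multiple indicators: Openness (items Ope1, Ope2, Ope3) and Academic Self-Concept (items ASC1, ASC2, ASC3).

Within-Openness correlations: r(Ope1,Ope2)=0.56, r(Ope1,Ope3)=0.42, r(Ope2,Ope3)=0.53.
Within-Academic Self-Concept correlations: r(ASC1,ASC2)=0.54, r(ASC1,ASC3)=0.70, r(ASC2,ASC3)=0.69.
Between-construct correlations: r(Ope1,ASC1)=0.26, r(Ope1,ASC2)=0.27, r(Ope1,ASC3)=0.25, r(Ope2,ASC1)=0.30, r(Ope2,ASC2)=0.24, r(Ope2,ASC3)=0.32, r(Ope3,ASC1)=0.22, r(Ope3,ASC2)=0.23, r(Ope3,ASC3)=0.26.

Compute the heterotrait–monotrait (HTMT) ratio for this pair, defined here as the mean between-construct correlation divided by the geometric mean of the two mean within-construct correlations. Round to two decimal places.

0.46

Mean heterotrait r = 2.35/9 = 0.2611.
Mean within-Ope = 1.51/3 = 0.5033; mean within-ASC = 1.93/3 = 0.6433.
Geometric mean = √(0.5033 × 0.6433) = 0.5690.
HTMT = 0.2611 / 0.5690 = 0.46.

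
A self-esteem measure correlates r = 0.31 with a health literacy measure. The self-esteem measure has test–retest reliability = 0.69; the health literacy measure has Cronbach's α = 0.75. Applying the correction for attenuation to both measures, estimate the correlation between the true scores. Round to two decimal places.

r_true = r_obs / √(r_xx · r_yy) = 0.31 / √(0.69 × 0.75) = 0.31 / √0.5175 = 0.31 / 0.7194 ≈ 0.43.

0.43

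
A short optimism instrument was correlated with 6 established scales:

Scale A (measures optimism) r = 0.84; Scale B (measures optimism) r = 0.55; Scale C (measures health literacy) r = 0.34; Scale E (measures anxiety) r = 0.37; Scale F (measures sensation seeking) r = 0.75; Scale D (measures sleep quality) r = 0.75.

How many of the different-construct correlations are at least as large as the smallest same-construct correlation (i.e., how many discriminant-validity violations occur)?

2

Convergent (same construct = optimism): Scale A, Scale B.
Smallest convergent = 0.55. Discriminant values: 0.34, 0.37, 0.75, 0.75; count ≥ 0.55 → 2.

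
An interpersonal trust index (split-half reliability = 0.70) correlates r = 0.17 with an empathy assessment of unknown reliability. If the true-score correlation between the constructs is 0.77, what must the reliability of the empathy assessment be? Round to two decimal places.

0.07

r_true = r_obs / √(r_xx · r_yy) ⇒ 0.77 = 0.17 / √(0.70 · r_yy).
√(0.70 · r_yy) = 0.17 / 0.77 = 0.2208; 0.70 · r_yy = 0.0488; r_yy = 0.0488 / 0.70 ≈ 0.07.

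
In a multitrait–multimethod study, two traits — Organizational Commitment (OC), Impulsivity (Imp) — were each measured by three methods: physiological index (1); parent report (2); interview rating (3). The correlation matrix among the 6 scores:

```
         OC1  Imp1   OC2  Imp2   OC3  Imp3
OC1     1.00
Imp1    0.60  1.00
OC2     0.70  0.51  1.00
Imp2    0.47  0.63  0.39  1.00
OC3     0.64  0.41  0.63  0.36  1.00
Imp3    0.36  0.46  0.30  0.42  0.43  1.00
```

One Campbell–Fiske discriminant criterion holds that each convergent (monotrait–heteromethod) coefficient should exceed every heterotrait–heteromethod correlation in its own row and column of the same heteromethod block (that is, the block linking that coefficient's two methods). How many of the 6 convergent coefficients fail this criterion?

Convergent coefficients and their comparison sets:
OC (methods 1·2): 0.70 vs {0.47, 0.51} → pass.
OC (methods 1·3): 0.64 vs {0.36, 0.41} → pass.
OC (methods 2·3): 0.63 vs {0.30, 0.36} → pass.
Imp (methods 1·2): 0.63 vs {0.51, 0.47} → pass.
Imp (methods 1·3): 0.46 vs {0.41, 0.36} → pass.
Imp (methods 2·3): 0.42 vs {0.36, 0.30} → pass.
0 of 6 fail.

0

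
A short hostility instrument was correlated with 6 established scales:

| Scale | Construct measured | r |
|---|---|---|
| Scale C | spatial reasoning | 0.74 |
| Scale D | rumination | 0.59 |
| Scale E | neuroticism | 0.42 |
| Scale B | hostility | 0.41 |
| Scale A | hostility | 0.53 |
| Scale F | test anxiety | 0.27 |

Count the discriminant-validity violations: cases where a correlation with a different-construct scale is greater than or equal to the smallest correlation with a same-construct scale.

Convergent (same construct = hostility): Scale B, Scale A.
Smallest convergent = 0.41. Discriminant values: 0.74, 0.59, 0.42, 0.27; count ≥ 0.41 → 3.

3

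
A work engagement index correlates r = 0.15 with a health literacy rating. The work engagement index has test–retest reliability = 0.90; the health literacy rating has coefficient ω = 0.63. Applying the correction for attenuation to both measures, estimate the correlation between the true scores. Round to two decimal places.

r_true = r_obs / √(r_xx · r_yy) = 0.15 / √(0.90 × 0.63) = 0.15 / √0.5670 = 0.15 / 0.7530 ≈ 0.20.

0.20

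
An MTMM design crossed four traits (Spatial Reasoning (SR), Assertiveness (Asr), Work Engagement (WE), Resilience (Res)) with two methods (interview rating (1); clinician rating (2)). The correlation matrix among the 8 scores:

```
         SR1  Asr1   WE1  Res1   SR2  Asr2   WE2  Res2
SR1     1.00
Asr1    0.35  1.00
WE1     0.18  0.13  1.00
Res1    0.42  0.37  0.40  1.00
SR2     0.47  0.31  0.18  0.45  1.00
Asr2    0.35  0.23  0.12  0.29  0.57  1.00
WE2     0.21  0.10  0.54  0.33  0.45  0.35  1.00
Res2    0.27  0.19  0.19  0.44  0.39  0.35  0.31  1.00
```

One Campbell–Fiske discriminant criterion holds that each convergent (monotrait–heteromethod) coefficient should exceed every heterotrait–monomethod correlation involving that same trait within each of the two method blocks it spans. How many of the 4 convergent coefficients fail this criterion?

Convergent coefficients and their comparison sets:
SR (methods 1·2): 0.47 vs {0.35, 0.57, 0.18, 0.45, 0.42, 0.39} → fail.
Asr (methods 1·2): 0.23 vs {0.35, 0.57, 0.13, 0.35, 0.37, 0.35} → fail.
WE (methods 1·2): 0.54 vs {0.18, 0.45, 0.13, 0.35, 0.40, 0.31} → pass.
Res (methods 1·2): 0.44 vs {0.42, 0.39, 0.37, 0.35, 0.40, 0.31} → pass.
2 of 4 fail.

2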